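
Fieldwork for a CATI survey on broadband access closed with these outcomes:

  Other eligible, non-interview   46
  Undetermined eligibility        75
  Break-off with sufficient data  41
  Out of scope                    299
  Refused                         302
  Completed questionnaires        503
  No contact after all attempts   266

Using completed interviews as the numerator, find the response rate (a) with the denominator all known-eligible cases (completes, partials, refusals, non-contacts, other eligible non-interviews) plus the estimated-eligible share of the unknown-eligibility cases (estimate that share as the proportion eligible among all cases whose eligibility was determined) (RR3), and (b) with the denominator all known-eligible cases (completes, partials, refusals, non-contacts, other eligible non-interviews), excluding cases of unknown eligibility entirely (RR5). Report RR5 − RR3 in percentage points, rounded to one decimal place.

Num → 503
Known eligible → 503 + 41 + 302 + 266 + 46 = 1158
e = 1158 / (1158 + 299) = 1158 / 1457 = 0.7948
e × U → 0.7948 × 75 = 59.61
Base → 1158 + 59.61 = 1217.61
RR3 = 503 / 1217.61 = 0.4131
Base → 503 + 41 + 302 + 266 + 46 = 1158
RR5 = 503 / 1158 = 0.4344
Difference = 43.44 − 41.31 = 2.13 percentage points

2.1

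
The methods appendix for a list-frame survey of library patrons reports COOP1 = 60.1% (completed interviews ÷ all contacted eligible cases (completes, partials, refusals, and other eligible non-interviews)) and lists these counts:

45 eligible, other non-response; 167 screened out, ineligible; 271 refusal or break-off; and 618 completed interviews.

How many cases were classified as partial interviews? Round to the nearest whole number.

94

COOP1 = 618 / D = 0.601
D = 618 / 0.601 = 1028.3
Rest of base = 934
partial interviews = 1028.3 − 934 ≈ 94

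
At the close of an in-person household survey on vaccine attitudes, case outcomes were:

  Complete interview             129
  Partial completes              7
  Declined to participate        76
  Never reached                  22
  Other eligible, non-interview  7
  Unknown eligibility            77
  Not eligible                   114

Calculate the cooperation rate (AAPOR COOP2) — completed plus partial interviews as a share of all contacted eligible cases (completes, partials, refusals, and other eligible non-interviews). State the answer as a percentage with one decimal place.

62.1%

Top = 129 + 7 = 136
Denom = 129 + 7 + 76 + 7 = 219
COOP2 = 136 / 219 = 0.6210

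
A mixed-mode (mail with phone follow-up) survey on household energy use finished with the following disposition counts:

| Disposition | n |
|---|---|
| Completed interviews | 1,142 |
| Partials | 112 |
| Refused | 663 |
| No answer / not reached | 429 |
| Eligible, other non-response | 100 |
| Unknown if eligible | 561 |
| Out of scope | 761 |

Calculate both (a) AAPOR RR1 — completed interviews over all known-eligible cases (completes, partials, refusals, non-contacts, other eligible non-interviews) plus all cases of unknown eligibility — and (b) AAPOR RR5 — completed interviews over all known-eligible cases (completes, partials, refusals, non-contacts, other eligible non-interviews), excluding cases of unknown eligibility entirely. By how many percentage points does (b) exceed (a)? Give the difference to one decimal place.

Num → 1142
Denom → 1142 + 112 + 663 + 429 + 100 + 561 = 3007
RR1 = 1142 / 3007 = 0.3798
Denom → 1142 + 112 + 663 + 429 + 100 = 2446
RR5 = 1142 / 2446 = 0.4669
Difference = 46.69 − 37.98 = 8.71 percentage points

8.7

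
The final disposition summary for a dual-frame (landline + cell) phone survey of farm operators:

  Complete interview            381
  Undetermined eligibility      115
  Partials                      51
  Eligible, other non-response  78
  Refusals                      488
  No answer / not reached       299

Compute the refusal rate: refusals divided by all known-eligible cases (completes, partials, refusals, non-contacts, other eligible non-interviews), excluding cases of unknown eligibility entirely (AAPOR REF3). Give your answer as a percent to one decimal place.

37.6%

Numerator = 488
Denominator = 381 + 51 + 488 + 299 + 78 = 1297
REF3 = 488 / 1297 = 0.3763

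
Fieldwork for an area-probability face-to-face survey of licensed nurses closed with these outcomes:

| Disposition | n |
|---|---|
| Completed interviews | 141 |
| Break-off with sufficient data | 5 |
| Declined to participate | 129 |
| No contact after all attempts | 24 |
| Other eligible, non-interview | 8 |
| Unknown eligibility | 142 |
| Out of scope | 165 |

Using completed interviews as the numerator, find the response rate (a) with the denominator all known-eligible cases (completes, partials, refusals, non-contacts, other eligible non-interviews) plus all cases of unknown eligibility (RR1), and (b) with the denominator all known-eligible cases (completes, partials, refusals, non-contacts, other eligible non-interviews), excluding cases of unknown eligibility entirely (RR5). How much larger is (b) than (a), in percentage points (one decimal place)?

Num = 141
Base = 141 + 5 + 129 + 24 + 8 + 142 = 449
RR1 = 141 / 449 = 0.3140
Base = 141 + 5 + 129 + 24 + 8 = 307
RR5 = 141 / 307 = 0.4593
Difference = 45.93 − 31.40 = 14.53 percentage points

14.5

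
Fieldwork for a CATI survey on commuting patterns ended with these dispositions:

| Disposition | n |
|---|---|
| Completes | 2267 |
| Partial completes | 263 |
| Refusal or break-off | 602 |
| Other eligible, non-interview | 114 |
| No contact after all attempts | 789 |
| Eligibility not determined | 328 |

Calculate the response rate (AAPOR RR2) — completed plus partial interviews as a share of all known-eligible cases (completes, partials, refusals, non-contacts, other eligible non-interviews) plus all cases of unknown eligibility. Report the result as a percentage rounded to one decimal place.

Num → 2267 + 263 = 2530
Denom → 2267 + 263 + 602 + 789 + 114 + 328 = 4363
RR2 = 2530 / 4363 = 0.5799

58.0%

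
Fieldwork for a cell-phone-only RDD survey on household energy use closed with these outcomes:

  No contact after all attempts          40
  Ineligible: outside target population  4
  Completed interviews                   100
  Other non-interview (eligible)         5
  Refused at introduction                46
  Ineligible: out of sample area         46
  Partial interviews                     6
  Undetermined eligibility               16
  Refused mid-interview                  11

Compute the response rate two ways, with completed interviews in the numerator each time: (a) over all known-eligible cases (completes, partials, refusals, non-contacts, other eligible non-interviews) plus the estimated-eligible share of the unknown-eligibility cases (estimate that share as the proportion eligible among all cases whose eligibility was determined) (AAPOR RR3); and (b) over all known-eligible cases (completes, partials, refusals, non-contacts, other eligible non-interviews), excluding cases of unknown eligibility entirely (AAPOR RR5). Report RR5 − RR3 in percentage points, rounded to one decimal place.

Refusals = 46 + 11 = 57
Ineligible = 4 + 46 = 50
Top = 100
Known eligible = 100 + 6 + 57 + 40 + 5 = 208
e = 208 / (208 + 50) = 208 / 258 = 0.8062
e × U = 0.8062 × 16 = 12.90
Denom = 208 + 12.90 = 220.90
RR3 = 100 / 220.90 = 0.4527
Denom = 100 + 6 + 57 + 40 + 5 = 208
RR5 = 100 / 208 = 0.4808
Difference = 48.08 − 45.27 = 2.81 percentage points

2.8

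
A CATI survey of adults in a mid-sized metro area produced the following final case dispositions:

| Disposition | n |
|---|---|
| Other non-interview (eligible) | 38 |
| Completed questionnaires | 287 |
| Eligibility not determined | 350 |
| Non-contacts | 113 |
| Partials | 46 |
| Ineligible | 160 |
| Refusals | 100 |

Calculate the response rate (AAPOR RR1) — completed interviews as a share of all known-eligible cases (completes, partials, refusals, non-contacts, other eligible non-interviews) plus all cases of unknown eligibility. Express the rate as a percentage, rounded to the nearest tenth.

30.7%

Top → 287
Denominator → 287 + 46 + 100 + 113 + 38 + 350 = 934
RR1 = 287 / 934 = 0.3073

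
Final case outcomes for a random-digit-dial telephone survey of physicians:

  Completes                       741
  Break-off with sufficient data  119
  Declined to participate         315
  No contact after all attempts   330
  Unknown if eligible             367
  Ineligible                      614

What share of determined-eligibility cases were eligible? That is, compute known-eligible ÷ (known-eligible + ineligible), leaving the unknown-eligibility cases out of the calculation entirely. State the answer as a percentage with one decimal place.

Determined eligible = 741 + 119 + 315 + 330 = 1505
e = 1505 / (1505 + 614) = 1505 / 2119 = 0.7102

71.0%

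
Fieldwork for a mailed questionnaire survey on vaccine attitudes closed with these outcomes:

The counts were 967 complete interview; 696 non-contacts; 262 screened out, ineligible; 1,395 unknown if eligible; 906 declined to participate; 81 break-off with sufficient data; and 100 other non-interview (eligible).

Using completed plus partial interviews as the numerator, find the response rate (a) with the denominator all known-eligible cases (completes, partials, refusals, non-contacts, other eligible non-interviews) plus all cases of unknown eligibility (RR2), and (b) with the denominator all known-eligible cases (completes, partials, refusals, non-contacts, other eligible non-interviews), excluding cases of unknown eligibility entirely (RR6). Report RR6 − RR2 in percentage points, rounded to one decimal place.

Top = 967 + 81 = 1048
Base = 967 + 81 + 906 + 696 + 100 + 1395 = 4145
RR2 = 1048 / 4145 = 0.2528
Base = 967 + 81 + 906 + 696 + 100 = 2750
RR6 = 1048 / 2750 = 0.3811
Difference = 38.11 − 25.28 = 12.83 percentage points

12.8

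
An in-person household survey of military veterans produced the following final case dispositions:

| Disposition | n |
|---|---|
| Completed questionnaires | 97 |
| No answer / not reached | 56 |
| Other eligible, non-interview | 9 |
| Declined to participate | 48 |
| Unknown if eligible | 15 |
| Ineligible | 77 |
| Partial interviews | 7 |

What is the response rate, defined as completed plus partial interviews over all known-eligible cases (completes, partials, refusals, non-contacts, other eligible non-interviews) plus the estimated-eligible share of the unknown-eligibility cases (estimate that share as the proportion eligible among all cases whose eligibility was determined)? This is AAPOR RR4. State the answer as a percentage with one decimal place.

45.6%

Numerator: 97 + 7 = 104
Eligible (known): 97 + 7 + 48 + 56 + 9 = 217
e = 217 / (217 + 77) = 217 / 294 = 0.7381
Eligible share of unknowns: 0.7381 × 15 = 11.07
Denominator: 217 + 11.07 = 228.07
RR4 = 104 / 228.07 = 0.4560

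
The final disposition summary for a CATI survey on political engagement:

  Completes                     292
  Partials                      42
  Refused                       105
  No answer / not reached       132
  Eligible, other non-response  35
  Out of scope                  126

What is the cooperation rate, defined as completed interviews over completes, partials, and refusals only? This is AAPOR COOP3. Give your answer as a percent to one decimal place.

Num: 292
Denominator: 292 + 42 + 105 = 439
COOP3 = 292 / 439 = 0.6651

66.5%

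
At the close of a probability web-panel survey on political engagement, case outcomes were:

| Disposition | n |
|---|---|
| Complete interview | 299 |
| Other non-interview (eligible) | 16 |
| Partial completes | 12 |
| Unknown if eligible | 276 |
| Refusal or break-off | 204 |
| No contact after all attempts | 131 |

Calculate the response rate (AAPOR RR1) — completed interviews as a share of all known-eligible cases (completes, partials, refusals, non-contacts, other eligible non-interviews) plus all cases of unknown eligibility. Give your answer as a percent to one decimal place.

31.9%

Numerator: 299
Base: 299 + 12 + 204 + 131 + 16 + 276 = 938
RR1 = 299 / 938 = 0.3188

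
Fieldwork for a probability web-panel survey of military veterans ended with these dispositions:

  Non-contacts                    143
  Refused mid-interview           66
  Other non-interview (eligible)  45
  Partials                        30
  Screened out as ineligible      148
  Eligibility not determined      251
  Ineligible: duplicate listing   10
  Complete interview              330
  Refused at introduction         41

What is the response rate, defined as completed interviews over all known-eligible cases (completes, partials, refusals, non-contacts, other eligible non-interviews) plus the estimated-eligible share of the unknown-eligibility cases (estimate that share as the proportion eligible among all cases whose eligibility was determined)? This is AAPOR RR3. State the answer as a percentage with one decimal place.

Refusal or break-off = 41 + 66 = 107
Not eligible = 148 + 10 = 158
Top = 330
Determined eligible = 330 + 30 + 107 + 143 + 45 = 655
e = 655 / (655 + 158) = 655 / 813 = 0.8057
Eligible share of unknowns = 0.8057 × 251 = 202.23
Denom = 655 + 202.23 = 857.23
RR3 = 330 / 857.23 = 0.3850

38.5%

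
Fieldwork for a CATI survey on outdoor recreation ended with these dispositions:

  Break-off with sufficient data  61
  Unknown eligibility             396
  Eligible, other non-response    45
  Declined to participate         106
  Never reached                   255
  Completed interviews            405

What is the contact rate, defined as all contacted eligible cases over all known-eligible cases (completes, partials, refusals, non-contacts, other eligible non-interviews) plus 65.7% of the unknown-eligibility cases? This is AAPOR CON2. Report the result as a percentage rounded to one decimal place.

Num: 405 + 61 + 106 + 45 = 617
Determined eligible: 405 + 61 + 106 + 255 + 45 = 872
Estimated eligible among unknowns: 0.6570 × 396 = 260.17
Base: 872 + 260.17 = 1132.17
CON2 = 617 / 1132.17 = 0.5450

54.5%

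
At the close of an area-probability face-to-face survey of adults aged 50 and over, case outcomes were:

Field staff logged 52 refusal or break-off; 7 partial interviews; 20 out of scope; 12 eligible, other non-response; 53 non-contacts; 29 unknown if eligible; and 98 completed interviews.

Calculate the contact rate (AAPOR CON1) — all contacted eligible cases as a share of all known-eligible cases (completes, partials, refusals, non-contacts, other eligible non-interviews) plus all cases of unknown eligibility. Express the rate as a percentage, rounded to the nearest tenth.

Numerator → 98 + 7 + 52 + 12 = 169
Denom → 98 + 7 + 52 + 53 + 12 + 29 = 251
CON1 = 169 / 251 = 0.6733

67.3%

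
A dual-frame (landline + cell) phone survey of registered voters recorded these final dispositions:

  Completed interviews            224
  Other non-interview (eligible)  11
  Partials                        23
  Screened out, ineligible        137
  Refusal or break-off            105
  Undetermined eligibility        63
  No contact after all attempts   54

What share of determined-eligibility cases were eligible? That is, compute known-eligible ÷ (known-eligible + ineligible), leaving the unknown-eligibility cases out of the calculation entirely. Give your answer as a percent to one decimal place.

75.3%

Determined eligible: 224 + 23 + 105 + 54 + 11 = 417
e = 417 / (417 + 137) = 417 / 554 = 0.7527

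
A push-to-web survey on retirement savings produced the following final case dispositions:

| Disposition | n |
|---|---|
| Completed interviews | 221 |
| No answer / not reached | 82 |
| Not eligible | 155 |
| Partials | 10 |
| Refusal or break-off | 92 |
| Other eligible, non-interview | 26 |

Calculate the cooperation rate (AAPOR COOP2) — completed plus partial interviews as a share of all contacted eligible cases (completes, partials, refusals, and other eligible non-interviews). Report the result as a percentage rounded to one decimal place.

Numerator = 221 + 10 = 231
Denominator = 221 + 10 + 92 + 26 = 349
COOP2 = 231 / 349 = 0.6619

66.2%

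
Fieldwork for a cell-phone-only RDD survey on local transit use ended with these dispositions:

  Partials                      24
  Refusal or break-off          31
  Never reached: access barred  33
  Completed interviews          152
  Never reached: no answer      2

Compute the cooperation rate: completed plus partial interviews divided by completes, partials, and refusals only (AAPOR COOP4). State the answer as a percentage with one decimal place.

85.0%

No answer / not reached = 2 + 33 = 35
Num: 152 + 24 = 176
Base: 152 + 24 + 31 = 207
COOP4 = 176 / 207 = 0.8502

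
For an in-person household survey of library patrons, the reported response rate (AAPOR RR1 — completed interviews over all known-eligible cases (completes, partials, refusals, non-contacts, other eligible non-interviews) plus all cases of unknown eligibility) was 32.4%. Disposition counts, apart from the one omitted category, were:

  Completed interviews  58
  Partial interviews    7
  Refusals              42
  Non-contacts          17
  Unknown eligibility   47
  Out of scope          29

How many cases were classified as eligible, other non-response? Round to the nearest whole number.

8

RR1 = 58 / D = 0.324
D = 58 / 0.324 = 179.0
Rest of base = 171
eligible, other non-response = 179.0 − 171 ≈ 8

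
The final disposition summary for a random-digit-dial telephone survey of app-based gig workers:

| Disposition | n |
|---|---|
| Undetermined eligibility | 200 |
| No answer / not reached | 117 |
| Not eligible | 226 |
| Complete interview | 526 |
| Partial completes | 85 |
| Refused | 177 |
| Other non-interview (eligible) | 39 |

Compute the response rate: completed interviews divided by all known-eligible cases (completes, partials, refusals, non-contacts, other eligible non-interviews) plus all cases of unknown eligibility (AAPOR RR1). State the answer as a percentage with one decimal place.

Top = 526
Base = 526 + 85 + 177 + 117 + 39 + 200 = 1144
RR1 = 526 / 1144 = 0.4598

46.0%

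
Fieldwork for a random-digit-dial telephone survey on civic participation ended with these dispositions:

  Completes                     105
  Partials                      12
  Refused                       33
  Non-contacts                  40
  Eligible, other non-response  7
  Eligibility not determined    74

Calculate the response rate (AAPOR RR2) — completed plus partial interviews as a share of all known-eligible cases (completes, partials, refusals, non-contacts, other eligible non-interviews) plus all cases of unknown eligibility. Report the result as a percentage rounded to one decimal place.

43.2%

Top → 105 + 12 = 117
Denominator → 105 + 12 + 33 + 40 + 7 + 74 = 271
RR2 = 117 / 271 = 0.4317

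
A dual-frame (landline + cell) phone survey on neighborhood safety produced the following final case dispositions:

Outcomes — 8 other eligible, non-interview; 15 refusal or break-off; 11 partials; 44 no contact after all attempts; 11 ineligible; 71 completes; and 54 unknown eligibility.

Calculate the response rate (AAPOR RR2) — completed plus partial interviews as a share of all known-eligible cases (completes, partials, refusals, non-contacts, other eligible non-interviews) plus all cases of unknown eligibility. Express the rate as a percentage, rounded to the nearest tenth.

Numerator: 71 + 11 = 82
Base: 71 + 11 + 15 + 44 + 8 + 54 = 203
RR2 = 82 / 203 = 0.4039

40.4%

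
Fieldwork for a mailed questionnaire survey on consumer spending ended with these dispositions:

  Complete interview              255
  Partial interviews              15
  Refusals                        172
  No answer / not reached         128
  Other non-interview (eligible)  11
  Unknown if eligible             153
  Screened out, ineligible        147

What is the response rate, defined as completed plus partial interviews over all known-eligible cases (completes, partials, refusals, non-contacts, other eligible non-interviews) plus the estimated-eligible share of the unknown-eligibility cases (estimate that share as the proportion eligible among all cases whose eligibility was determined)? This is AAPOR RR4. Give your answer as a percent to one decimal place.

38.4%

Top = 255 + 15 = 270
Determined eligible = 255 + 15 + 172 + 128 + 11 = 581
e = 581 / (581 + 147) = 581 / 728 = 0.7981
e × U = 0.7981 × 153 = 122.11
Denom = 581 + 122.11 = 703.11
RR4 = 270 / 703.11 = 0.3840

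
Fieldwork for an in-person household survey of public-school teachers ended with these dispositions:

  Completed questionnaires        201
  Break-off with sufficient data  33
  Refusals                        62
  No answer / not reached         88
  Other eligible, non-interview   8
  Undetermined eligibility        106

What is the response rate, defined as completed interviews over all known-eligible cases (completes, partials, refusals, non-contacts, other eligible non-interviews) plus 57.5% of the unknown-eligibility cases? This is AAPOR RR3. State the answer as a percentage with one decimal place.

44.4%

Top: 201
Determined eligible: 201 + 33 + 62 + 88 + 8 = 392
Estimated eligible among unknowns: 0.5750 × 106 = 60.95
Denom: 392 + 60.95 = 452.95
RR3 = 201 / 452.95 = 0.4438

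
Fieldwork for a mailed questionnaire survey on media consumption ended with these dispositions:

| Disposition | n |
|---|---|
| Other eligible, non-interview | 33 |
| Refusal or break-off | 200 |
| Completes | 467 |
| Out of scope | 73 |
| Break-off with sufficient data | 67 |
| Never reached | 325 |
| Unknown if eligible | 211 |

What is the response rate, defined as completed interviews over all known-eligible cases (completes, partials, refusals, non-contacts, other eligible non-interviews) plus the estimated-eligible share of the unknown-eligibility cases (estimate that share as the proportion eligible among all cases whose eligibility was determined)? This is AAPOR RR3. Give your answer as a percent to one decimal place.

36.2%

Top: 467
Known eligible: 467 + 67 + 200 + 325 + 33 = 1092
e = 1092 / (1092 + 73) = 1092 / 1165 = 0.9373
Eligible share of unknowns: 0.9373 × 211 = 197.77
Denom: 1092 + 197.77 = 1289.77
RR3 = 467 / 1289.77 = 0.3621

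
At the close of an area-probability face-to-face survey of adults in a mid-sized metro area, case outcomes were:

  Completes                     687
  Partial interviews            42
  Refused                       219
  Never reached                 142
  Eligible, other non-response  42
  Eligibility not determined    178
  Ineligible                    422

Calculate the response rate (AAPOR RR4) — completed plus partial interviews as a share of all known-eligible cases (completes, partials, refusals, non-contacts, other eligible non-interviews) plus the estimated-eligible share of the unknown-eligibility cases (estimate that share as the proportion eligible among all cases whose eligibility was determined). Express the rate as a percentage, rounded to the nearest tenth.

57.8%

Num → 687 + 42 = 729
Eligible (known) → 687 + 42 + 219 + 142 + 42 = 1132
e = 1132 / (1132 + 422) = 1132 / 1554 = 0.7284
Estimated eligible among unknowns → 0.7284 × 178 = 129.66
Denominator → 1132 + 129.66 = 1261.66
RR4 = 729 / 1261.66 = 0.5778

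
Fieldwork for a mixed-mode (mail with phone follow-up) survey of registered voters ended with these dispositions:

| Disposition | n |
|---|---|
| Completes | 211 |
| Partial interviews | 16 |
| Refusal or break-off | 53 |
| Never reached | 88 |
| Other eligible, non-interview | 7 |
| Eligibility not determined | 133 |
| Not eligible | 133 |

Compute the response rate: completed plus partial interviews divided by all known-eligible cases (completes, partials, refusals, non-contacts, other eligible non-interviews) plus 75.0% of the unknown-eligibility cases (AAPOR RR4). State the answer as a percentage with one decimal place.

Top → 211 + 16 = 227
Eligible (known) → 211 + 16 + 53 + 88 + 7 = 375
e × U → 0.7500 × 133 = 99.75
Denom → 375 + 99.75 = 474.75
RR4 = 227 / 474.75 = 0.4781

47.8%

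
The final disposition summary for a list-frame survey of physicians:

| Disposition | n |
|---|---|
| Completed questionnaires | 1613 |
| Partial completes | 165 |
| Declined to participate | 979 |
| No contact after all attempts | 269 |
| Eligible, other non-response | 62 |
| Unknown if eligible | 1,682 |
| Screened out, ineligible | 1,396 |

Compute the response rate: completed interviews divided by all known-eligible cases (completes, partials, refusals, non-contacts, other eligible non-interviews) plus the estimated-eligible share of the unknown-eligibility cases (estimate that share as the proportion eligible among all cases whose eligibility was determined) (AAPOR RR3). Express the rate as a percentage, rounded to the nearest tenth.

38.0%

Numerator = 1613
Eligible (known) = 1613 + 165 + 979 + 269 + 62 = 3088
e = 3088 / (3088 + 1396) = 3088 / 4484 = 0.6887
Eligible share of unknowns = 0.6887 × 1682 = 1158.39
Base = 3088 + 1158.39 = 4246.39
RR3 = 1613 / 4246.39 = 0.3799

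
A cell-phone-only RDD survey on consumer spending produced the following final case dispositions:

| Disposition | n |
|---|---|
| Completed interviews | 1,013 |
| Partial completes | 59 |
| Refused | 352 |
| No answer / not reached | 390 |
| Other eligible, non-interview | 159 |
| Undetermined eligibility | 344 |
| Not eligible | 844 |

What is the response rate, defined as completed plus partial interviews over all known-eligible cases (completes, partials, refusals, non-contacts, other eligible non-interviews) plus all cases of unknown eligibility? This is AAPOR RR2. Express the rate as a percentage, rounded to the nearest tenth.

46.3%

Num = 1013 + 59 = 1072
Denom = 1013 + 59 + 352 + 390 + 159 + 344 = 2317
RR2 = 1072 / 2317 = 0.4627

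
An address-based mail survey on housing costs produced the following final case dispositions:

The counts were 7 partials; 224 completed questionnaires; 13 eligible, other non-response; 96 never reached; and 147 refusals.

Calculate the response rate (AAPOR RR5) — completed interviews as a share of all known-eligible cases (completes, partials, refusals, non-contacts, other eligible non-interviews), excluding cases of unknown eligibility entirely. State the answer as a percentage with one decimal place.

46.0%

Numerator = 224
Base = 224 + 7 + 147 + 96 + 13 = 487
RR5 = 224 / 487 = 0.4600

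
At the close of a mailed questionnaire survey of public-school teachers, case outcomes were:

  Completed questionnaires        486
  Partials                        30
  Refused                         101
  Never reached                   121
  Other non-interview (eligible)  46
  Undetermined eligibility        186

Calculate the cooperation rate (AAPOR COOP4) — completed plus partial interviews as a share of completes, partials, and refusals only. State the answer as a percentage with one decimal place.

83.6%

Numerator → 486 + 30 = 516
Denominator → 486 + 30 + 101 = 617
COOP4 = 516 / 617 = 0.8363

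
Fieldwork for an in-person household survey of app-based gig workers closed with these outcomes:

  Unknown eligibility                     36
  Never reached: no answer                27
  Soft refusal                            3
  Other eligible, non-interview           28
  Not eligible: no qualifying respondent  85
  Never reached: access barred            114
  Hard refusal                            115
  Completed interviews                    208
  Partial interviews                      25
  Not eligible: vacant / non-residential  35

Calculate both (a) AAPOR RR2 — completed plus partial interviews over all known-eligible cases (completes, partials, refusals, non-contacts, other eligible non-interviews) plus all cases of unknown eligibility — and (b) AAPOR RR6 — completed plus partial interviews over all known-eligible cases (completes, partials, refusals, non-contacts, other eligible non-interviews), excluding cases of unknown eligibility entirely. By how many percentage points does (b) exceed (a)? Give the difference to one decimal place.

Declined to participate = 115 + 3 = 118
No contact after all attempts = 27 + 114 = 141
Out of scope = 85 + 35 = 120
Numerator → 208 + 25 = 233
Denominator → 208 + 25 + 118 + 141 + 28 + 36 = 556
RR2 = 233 / 556 = 0.4191
Denominator → 208 + 25 + 118 + 141 + 28 = 520
RR6 = 233 / 520 = 0.4481
Difference = 44.81 − 41.91 = 2.90 percentage points

2.9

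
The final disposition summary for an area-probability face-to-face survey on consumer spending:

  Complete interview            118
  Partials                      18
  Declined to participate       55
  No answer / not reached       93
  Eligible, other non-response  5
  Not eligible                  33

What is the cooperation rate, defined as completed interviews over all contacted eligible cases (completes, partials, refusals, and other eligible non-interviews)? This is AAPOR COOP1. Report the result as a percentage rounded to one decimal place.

60.2%

Top = 118
Denom = 118 + 18 + 55 + 5 = 196
COOP1 = 118 / 196 = 0.6020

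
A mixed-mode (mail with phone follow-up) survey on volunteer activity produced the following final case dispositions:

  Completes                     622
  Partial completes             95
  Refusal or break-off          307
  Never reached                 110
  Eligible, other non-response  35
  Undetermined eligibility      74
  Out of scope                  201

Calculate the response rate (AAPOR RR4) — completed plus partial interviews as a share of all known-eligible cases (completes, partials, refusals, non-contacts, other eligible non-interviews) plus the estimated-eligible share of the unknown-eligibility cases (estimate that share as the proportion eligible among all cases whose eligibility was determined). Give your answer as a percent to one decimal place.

58.2%

Top: 622 + 95 = 717
Known eligible: 622 + 95 + 307 + 110 + 35 = 1169
e = 1169 / (1169 + 201) = 1169 / 1370 = 0.8533
Estimated eligible among unknowns: 0.8533 × 74 = 63.14
Denominator: 1169 + 63.14 = 1232.14
RR4 = 717 / 1232.14 = 0.5819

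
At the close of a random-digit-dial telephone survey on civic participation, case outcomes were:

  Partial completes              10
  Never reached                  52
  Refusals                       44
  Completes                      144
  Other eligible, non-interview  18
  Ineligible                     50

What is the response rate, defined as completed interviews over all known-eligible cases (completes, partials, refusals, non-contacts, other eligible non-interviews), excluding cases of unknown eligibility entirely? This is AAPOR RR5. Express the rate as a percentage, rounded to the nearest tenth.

53.7%

Numerator: 144
Denom: 144 + 10 + 44 + 52 + 18 = 268
RR5 = 144 / 268 = 0.5373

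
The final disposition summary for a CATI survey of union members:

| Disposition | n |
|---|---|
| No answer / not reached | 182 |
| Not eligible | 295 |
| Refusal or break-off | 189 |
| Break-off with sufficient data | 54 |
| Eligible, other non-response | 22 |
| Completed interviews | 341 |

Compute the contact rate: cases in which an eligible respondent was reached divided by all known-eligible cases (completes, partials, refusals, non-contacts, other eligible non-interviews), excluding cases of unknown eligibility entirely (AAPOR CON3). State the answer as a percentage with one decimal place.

Top → 341 + 54 + 189 + 22 = 606
Base → 341 + 54 + 189 + 182 + 22 = 788
CON3 = 606 / 788 = 0.7690

76.9%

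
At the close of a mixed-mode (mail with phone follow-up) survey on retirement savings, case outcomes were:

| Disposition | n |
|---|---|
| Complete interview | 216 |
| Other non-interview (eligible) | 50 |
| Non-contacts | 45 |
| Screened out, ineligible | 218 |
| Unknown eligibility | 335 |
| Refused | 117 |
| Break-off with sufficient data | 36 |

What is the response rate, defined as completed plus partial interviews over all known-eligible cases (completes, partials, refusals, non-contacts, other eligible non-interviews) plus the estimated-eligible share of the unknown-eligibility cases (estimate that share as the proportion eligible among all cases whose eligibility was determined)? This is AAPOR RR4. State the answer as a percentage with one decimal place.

Num → 216 + 36 = 252
Eligible (known) → 216 + 36 + 117 + 45 + 50 = 464
e = 464 / (464 + 218) = 464 / 682 = 0.6804
e × U → 0.6804 × 335 = 227.93
Denom → 464 + 227.93 = 691.93
RR4 = 252 / 691.93 = 0.3642

36.4%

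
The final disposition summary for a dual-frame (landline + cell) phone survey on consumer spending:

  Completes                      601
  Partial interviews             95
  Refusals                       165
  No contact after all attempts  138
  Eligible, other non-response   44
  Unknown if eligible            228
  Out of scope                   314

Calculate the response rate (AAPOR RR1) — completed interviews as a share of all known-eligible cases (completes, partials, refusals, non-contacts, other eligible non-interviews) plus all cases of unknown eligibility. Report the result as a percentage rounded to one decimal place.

Num = 601
Denom = 601 + 95 + 165 + 138 + 44 + 228 = 1271
RR1 = 601 / 1271 = 0.4729

47.3%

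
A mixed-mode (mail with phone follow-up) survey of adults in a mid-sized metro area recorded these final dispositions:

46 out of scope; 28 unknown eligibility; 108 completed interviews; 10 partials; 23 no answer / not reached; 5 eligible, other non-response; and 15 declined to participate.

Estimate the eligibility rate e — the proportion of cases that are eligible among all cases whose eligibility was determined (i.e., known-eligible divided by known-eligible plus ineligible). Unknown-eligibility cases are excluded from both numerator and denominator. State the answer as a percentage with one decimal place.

Known eligible → 108 + 10 + 15 + 23 + 5 = 161
e = 161 / (161 + 46) = 161 / 207 = 0.7778

77.8%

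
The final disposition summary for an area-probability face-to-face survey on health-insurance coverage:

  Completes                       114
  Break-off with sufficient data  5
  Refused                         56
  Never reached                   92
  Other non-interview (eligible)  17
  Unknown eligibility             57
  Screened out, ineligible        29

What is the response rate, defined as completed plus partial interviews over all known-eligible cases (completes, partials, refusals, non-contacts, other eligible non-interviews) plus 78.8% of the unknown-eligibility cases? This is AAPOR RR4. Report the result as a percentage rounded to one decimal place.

Num = 114 + 5 = 119
Determined eligible = 114 + 5 + 56 + 92 + 17 = 284
e × U = 0.7880 × 57 = 44.92
Denominator = 284 + 44.92 = 328.92
RR4 = 119 / 328.92 = 0.3618

36.2%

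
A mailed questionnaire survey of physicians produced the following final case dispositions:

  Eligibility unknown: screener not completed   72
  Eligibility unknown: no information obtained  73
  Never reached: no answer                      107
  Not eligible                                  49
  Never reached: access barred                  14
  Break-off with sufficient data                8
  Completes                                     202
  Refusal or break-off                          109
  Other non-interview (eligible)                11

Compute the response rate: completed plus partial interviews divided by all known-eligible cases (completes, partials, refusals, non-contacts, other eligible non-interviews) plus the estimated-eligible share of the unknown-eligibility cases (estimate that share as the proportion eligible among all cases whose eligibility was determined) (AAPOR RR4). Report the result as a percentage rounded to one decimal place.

No answer / not reached = 107 + 14 = 121
Eligibility not determined = 72 + 73 = 145
Top: 202 + 8 = 210
Eligible (known): 202 + 8 + 109 + 121 + 11 = 451
e = 451 / (451 + 49) = 451 / 500 = 0.9020
e × U: 0.9020 × 145 = 130.79
Denominator: 451 + 130.79 = 581.79
RR4 = 210 / 581.79 = 0.3610

36.1%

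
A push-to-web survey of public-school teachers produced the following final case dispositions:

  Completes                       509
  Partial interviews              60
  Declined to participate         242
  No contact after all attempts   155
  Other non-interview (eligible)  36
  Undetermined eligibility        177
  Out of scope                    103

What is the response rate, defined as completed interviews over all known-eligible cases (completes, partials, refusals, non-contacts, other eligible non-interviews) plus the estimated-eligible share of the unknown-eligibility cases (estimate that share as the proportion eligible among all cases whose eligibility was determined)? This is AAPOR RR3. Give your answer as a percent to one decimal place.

43.8%

Num: 509
Determined eligible: 509 + 60 + 242 + 155 + 36 = 1002
e = 1002 / (1002 + 103) = 1002 / 1105 = 0.9068
Estimated eligible among unknowns: 0.9068 × 177 = 160.50
Denom: 1002 + 160.50 = 1162.50
RR3 = 509 / 1162.50 = 0.4378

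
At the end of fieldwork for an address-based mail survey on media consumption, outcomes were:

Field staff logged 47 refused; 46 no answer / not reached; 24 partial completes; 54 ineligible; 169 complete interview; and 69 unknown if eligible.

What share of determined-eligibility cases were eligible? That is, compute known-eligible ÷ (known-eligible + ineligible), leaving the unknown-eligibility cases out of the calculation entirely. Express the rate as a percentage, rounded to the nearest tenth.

Determined eligible: 169 + 24 + 47 + 46 = 286
e = 286 / (286 + 54) = 286 / 340 = 0.8412

84.1%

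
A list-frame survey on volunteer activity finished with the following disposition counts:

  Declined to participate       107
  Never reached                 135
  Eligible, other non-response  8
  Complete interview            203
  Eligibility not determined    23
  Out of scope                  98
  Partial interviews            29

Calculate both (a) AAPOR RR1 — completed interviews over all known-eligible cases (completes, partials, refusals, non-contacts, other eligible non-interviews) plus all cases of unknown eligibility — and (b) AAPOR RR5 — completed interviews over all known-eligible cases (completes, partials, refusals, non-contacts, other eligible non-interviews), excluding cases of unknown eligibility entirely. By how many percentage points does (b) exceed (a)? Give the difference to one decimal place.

Num → 203
Denom → 203 + 29 + 107 + 135 + 8 + 23 = 505
RR1 = 203 / 505 = 0.4020
Denom → 203 + 29 + 107 + 135 + 8 = 482
RR5 = 203 / 482 = 0.4212
Difference = 42.12 − 40.20 = 1.92 percentage points

1.9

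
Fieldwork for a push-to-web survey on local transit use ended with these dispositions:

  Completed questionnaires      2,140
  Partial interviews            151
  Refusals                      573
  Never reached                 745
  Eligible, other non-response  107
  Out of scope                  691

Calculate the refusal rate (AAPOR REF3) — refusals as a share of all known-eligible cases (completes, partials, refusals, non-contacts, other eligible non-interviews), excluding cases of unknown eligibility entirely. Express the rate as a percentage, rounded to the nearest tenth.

Top = 573
Denominator = 2140 + 151 + 573 + 745 + 107 = 3716
REF3 = 573 / 3716 = 0.1542

15.4%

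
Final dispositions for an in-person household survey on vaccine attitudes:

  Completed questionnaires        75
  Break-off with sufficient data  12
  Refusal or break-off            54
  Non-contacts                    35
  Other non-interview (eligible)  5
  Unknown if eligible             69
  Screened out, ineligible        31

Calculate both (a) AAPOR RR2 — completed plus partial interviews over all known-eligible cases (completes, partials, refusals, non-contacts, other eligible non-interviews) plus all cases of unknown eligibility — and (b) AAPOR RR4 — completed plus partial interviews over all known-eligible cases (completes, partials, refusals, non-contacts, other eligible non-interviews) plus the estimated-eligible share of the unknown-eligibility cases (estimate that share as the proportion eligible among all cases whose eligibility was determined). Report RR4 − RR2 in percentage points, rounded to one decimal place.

1.5

Numerator: 75 + 12 = 87
Denominator: 75 + 12 + 54 + 35 + 5 + 69 = 250
RR2 = 87 / 250 = 0.3480
Known eligible: 75 + 12 + 54 + 35 + 5 = 181
e = 181 / (181 + 31) = 181 / 212 = 0.8538
Estimated eligible among unknowns: 0.8538 × 69 = 58.91
Denominator: 181 + 58.91 = 239.91
RR4 = 87 / 239.91 = 0.3626
Difference = 36.26 − 34.80 = 1.46 percentage points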